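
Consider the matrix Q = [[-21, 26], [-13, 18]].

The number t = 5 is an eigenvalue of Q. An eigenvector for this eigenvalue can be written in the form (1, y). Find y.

We need (Q - 5I)v = 0.
Q - 5I = [[-26, 26], [-13, 13]].
Row 1: (-26)·1 + (26)·y = 0
Row 2: (-13)·1 + (13)·y = 0
Solving gives y = 1.
Check: Q·(1, 1) = (5, 5) = 5·(1, 1).

1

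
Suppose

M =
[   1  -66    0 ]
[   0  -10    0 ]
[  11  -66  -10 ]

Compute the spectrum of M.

-10, -10, 1

The characteristic polynomial is p(λ) = det(λI - M).
Expanding the 3×3 determinant: p(λ) = λ^3 + 19λ^2 + 80λ - 100.
Try λ = 1: p(1) = 0, so 1 is a root.
Dividing by (λ - 1) leaves λ^2 + 20λ + 100.
The quadratic factor is (λ + 10)^2.
Eigenvalues: -10, -10, 1.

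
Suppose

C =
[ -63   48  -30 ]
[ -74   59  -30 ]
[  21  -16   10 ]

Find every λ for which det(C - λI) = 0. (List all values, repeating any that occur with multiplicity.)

-5, 0, 11

Compute the characteristic polynomial p(lambda) = det(lambda·I - C).
Expanding along the first row, p(lambda) = lambda^3 - 6·lambda^2 - 55·lambda.
Since p(-5) = 0, lambda = -5 is a root.
Factor out (lambda + 5): p(lambda) = (lambda + 5)·(lambda^2 - 11·lambda).
The quadratic factors as lambda·(lambda - 11).
Eigenvalues: -5, 0, 11.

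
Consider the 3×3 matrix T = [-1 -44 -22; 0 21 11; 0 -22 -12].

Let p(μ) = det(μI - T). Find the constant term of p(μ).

p(μ) = μ^3 - 8μ^2 - 19μ - 10.
The constant term is -10.

-10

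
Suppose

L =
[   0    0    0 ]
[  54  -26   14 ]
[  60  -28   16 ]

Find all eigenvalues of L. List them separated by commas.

Set up det(tI - L) = 0.
Expanding along the first row, p(t) = t^3 + 10t^2 - 24t.
Try t = -12: p(-12) = 0, so -12 is a root.
Dividing by (t + 12) leaves t^2 - 2t.
The quadratic factors as t·(t - 2).
Eigenvalues: -12, 0, 2.

-12, 0, 2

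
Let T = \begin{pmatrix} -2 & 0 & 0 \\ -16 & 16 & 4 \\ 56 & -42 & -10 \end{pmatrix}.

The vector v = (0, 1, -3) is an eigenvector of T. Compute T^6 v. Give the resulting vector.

First find the eigenvalue: Tv = (0, 4, -12) = 4·(0, 1, -3), so λ = 4.
Then T^6 v = λ^6·v = 4^6·(0, 1, -3) = 4096·(0, 1, -3) = (0, 4096, -12288).

(0, 4096, -12288)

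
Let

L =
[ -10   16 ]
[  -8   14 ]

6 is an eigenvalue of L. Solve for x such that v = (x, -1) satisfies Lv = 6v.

-1

We need (L - 6I)v = 0.
L - 6I = [[-16, 16], [-8, 8]].
Row 1: (-16)·x + (16)·-1 = 0
Row 2: (-8)·x + (8)·-1 = 0
Solving gives x = -1.
Check: L·(-1, -1) = (-6, -6) = 6·(-1, -1).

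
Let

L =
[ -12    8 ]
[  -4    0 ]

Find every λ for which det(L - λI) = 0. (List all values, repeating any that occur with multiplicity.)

det(L - rI) = (-12 - r)(0 - r) - (8)·(-4) = r^2 + 12r + 32.
This factors as (r + 8)·(r + 4) = 0.
Eigenvalues: -8, -4.

-8, -4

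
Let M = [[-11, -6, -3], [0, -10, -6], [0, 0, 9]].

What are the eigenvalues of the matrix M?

M is upper triangular, so its eigenvalues are the diagonal entries.
Diagonal: -11, -10, 9.

-11, -10, 9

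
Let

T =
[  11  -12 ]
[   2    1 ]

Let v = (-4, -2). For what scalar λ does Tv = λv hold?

5

Compute Tv: T·(-4, -2) = (-20, -10).
Since Tv = λv, compare component 1: -20 = λ·-4, so λ = 5.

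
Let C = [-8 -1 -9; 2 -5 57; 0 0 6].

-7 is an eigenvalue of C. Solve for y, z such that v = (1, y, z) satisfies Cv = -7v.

-1, 0

We need (C + 7I)v = 0.
C + 7I = [[-1, -1, -9], [2, 2, 57], [0, 0, 13]].
Row 1: (-1)·1 + (-1)·y + (-9)·z = 0
Row 2: (2)·1 + (2)·y + (57)·z = 0
Row 3: (0)·1 + (0)·y + (13)·z = 0
Solving gives y = -1, z = 0.
Check: C·(1, -1, 0) = (-7, 7, 0) = -7·(1, -1, 0).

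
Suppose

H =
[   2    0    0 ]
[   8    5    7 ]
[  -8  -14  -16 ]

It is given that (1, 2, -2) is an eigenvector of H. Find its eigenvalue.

Compute Hv: H·(1, 2, -2) = (2, 4, -4).
Since Hv = λv, compare component 1: 2 = λ·1, so λ = 2.

2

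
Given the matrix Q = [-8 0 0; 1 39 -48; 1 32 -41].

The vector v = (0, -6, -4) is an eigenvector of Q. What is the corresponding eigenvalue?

7

Compute Qv: Q·(0, -6, -4) = (0, -42, -28).
Since Qv = λv, compare component 2: -42 = λ·-6, so λ = 7.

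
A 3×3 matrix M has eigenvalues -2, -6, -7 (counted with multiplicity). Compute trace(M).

-15

trace(M) is the sum of the eigenvalues: (-2) + (-6) + (-7) = -15.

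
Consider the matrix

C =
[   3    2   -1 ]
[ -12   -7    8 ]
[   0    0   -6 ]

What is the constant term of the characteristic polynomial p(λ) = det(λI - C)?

p(0) = det(0·I − C) = det(−C) = (−1)^3·det(C).
det(C) = -18, so p(0) = 18.

18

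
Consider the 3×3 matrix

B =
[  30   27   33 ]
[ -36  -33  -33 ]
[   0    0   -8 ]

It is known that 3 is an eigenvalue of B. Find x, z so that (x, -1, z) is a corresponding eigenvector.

1, 0

We need (B - 3I)v = 0.
B - 3I = [[27, 27, 33], [-36, -36, -33], [0, 0, -11]].
Row 1: (27)·x + (27)·-1 + (33)·z = 0
Row 2: (-36)·x + (-36)·-1 + (-33)·z = 0
Row 3: (0)·x + (0)·-1 + (-11)·z = 0
Solving gives x = 1, z = 0.
Check: B·(1, -1, 0) = (3, -3, 0) = 3·(1, -1, 0).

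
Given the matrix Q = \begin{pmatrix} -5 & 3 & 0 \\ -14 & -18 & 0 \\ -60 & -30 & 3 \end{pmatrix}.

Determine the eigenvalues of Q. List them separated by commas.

The characteristic polynomial is p(λ) = det(λI - Q).
Expanding along the first row, p(λ) = λ^3 + 20λ^2 + 63λ - 396.
Rational-root test: λ = 3 gives p(3) = 0.
Factor out (λ - 3): p(λ) = (λ - 3)·(λ^2 + 23λ + 132).
The quadratic factors as (λ + 12)·(λ + 11).
Eigenvalues: -12, -11, 3.

-12, -11, 3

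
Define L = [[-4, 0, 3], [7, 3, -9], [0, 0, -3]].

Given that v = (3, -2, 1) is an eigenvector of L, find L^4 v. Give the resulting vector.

(243, -162, 81)

First find the eigenvalue: Lv = (-9, 6, -3) = -3·(3, -2, 1), so λ = -3.
Then L^4 v = λ^4·v = (-3)^4·(3, -2, 1) = 81·(3, -2, 1) = (243, -162, 81).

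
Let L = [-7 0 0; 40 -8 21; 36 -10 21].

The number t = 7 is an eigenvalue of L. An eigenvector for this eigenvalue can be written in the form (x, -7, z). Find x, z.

We need (L - 7I)v = 0.
L - 7I = [[-14, 0, 0], [40, -15, 21], [36, -10, 14]].
Row 1: (-14)·x + (0)·-7 + (0)·z = 0
Row 2: (40)·x + (-15)·-7 + (21)·z = 0
Row 3: (36)·x + (-10)·-7 + (14)·z = 0
Solving gives x = 0, z = -5.
Check: L·(0, -7, -5) = (0, -49, -35) = 7·(0, -7, -5).

0, -5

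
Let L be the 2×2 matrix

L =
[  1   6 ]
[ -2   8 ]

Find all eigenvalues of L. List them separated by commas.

det(L - rI) = (1 - r)(8 - r) - (6)·(-2) = r^2 - 9r + 20.
This factors as (r - 4)·(r - 5) = 0.
Eigenvalues: 4, 5.

4, 5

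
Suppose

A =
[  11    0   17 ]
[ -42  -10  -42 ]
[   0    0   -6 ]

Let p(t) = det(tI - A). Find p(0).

-660

p(0) = det(0·I − A) = det(−A) = (−1)^3·det(A).
det(A) = 660, so p(0) = -660.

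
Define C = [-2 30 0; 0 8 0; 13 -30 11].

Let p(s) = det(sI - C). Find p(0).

p(0) = det(0·I − C) = det(−C) = (−1)^3·det(C).
det(C) = -176, so p(0) = 176.

176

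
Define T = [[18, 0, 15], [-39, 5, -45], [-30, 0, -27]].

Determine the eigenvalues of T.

-12, 3, 5

Compute the characteristic polynomial p(s) = det(sI - T).
Expanding along the first row, p(s) = s^3 + 4s^2 - 81s + 180.
Since p(3) = 0, s = 3 is a root.
Factor out (s - 3): p(s) = (s - 3)·(s^2 + 7s - 60).
The quadratic factors as (s + 12)·(s - 5).
Eigenvalues: -12, 3, 5.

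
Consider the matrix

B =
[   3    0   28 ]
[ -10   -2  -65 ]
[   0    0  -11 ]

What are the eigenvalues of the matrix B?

-11, -2, 3

The characteristic polynomial is p(r) = det(rI - B).
Expanding the 3×3 determinant: p(r) = r^3 + 10r^2 - 17r - 66.
Rational-root test: r = 3 gives p(3) = 0.
Factor out (r - 3): p(r) = (r - 3)·(r^2 + 13r + 22).
The quadratic factors as (r + 11)·(r + 2).
Eigenvalues: -11, -2, 3.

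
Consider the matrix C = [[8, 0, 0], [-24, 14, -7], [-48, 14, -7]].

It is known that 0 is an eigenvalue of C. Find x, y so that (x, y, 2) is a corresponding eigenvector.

0, 1

We need (C)v = 0.
C = [[8, 0, 0], [-24, 14, -7], [-48, 14, -7]].
Row 1: (8)·x + (0)·y + (0)·2 = 0
Row 2: (-24)·x + (14)·y + (-7)·2 = 0
Row 3: (-48)·x + (14)·y + (-7)·2 = 0
Solving gives x = 0, y = 1.
Check: C·(0, 1, 2) = (0, 0, 0) = 0·(0, 1, 2).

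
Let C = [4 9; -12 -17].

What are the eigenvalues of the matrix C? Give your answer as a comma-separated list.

-8, -5

det(C - λI) = (4 - λ)(-17 - λ) - (9)·(-12) = λ^2 + 13λ + 40.
This factors as (λ + 8)·(λ + 5) = 0.
Eigenvalues: -8, -5.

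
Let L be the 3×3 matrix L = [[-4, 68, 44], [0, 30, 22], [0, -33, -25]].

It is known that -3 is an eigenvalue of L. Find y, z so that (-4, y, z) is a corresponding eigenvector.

We need (L + 3I)v = 0.
L + 3I = [[-1, 68, 44], [0, 33, 22], [0, -33, -22]].
Row 1: (-1)·-4 + (68)·y + (44)·z = 0
Row 2: (0)·-4 + (33)·y + (22)·z = 0
Row 3: (0)·-4 + (-33)·y + (-22)·z = 0
Solving gives y = -2, z = 3.
Check: L·(-4, -2, 3) = (12, 6, -9) = -3·(-4, -2, 3).

-2, 3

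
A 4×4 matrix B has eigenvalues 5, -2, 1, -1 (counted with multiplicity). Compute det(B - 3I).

-80

If B has eigenvalues 5, -2, 1, -1, then B - 3I has eigenvalues 2, -5, -2, -4.
det(B - 3I) = (2) · (-5) · (-2) · (-4) = -80.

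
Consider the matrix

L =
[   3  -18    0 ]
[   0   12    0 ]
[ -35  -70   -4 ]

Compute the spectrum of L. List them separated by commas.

-4, 3, 12

Set up det(lambda·I - L) = 0.
Expanding along the first row, p(lambda) = lambda^3 - 11·lambda^2 - 24·lambda + 144.
Since p(3) = 0, lambda = 3 is a root.
Factor out (lambda - 3): p(lambda) = (lambda - 3)·(lambda^2 - 8·lambda - 48).
The quadratic factors as (lambda + 4)·(lambda - 12).
Eigenvalues: -4, 3, 12.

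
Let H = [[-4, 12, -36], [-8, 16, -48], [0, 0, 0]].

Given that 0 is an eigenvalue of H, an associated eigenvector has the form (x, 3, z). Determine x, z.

We need (H)v = 0.
H = [[-4, 12, -36], [-8, 16, -48], [0, 0, 0]].
Row 1: (-4)·x + (12)·3 + (-36)·z = 0
Row 2: (-8)·x + (16)·3 + (-48)·z = 0
Row 3: (0)·x + (0)·3 + (0)·z = 0
Solving gives x = 0, z = 1.
Check: H·(0, 3, 1) = (0, 0, 0) = 0·(0, 3, 1).

0, 1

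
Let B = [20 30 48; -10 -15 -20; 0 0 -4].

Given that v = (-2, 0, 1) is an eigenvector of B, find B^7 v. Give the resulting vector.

(32768, 0, -16384)

First find the eigenvalue: Bv = (8, 0, -4) = -4·(-2, 0, 1), so λ = -4.
Then B^7 v = λ^7·v = (-4)^7·(-2, 0, 1) = -16384·(-2, 0, 1) = (32768, 0, -16384).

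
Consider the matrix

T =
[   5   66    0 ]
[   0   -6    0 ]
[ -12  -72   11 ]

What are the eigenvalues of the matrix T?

Set up det(λI - T) = 0.
Expanding the 3×3 determinant: p(λ) = λ^3 - 10λ^2 - 41λ + 330.
Since p(5) = 0, λ = 5 is a root.
Factor out (λ - 5): p(λ) = (λ - 5)·(λ^2 - 5λ - 66).
The quadratic factors as (λ + 6)·(λ - 11).
Eigenvalues: -6, 5, 11.

-6, 5, 11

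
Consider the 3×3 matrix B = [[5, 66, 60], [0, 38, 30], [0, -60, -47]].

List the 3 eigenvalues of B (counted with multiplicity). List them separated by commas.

Set up det(λI - B) = 0.
Expanding along the first row, p(λ) = λ^3 + 4λ^2 - 31λ - 70.
Try λ = -7: p(-7) = 0, so -7 is a root.
Factor out (λ + 7): p(λ) = (λ + 7)·(λ^2 - 3λ - 10).
The quadratic factors as (λ + 2)·(λ - 5).
Eigenvalues: -7, -2, 5.

-7, -2, 5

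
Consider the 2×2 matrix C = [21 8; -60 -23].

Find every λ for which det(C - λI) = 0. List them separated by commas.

-3, 1

det(C - λI) = (21 - λ)(-23 - λ) - (8)·(-60) = λ^2 + 2λ - 3.
This factors as (λ + 3)·(λ - 1) = 0.
Eigenvalues: -3, 1.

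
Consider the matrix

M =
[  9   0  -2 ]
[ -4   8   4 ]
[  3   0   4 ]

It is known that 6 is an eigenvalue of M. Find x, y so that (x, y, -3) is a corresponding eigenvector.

We need (M - 6I)v = 0.
M - 6I = [[3, 0, -2], [-4, 2, 4], [3, 0, -2]].
Row 1: (3)·x + (0)·y + (-2)·-3 = 0
Row 2: (-4)·x + (2)·y + (4)·-3 = 0
Row 3: (3)·x + (0)·y + (-2)·-3 = 0
Solving gives x = -2, y = 2.
Check: M·(-2, 2, -3) = (-12, 12, -18) = 6·(-2, 2, -3).

-2, 2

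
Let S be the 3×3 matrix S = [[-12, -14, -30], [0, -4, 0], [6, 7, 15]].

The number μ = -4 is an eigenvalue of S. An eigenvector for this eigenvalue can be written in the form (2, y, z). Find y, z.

1, -1

We need (S + 4I)v = 0.
S + 4I = [[-8, -14, -30], [0, 0, 0], [6, 7, 19]].
Row 1: (-8)·2 + (-14)·y + (-30)·z = 0
Row 2: (0)·2 + (0)·y + (0)·z = 0
Row 3: (6)·2 + (7)·y + (19)·z = 0
Solving gives y = 1, z = -1.
Check: S·(2, 1, -1) = (-8, -4, 4) = -4·(2, 1, -1).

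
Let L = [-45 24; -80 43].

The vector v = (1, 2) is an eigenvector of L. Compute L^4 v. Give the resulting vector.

First find the eigenvalue: Lv = (3, 6) = 3·(1, 2), so λ = 3.
Then L^4 v = λ^4·v = 3^4·(1, 2) = 81·(1, 2) = (81, 162).

(81, 162)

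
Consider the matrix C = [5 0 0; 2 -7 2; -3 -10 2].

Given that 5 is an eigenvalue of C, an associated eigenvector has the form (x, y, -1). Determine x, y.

1, 0

We need (C - 5I)v = 0.
C - 5I = [[0, 0, 0], [2, -12, 2], [-3, -10, -3]].
Row 1: (0)·x + (0)·y + (0)·-1 = 0
Row 2: (2)·x + (-12)·y + (2)·-1 = 0
Row 3: (-3)·x + (-10)·y + (-3)·-1 = 0
Solving gives x = 1, y = 0.
Check: C·(1, 0, -1) = (5, 0, -5) = 5·(1, 0, -1).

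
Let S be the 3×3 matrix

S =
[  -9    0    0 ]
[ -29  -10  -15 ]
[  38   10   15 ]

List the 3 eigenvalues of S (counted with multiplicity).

Set up det(lambda·I - S) = 0.
Expanding along the first row, p(lambda) = lambda^3 + 4·lambda^2 - 45·lambda.
Try lambda = 5: p(5) = 0, so 5 is a root.
Dividing by (lambda - 5) leaves lambda^2 + 9·lambda.
The quadratic factors as (lambda + 9)·lambda.
Eigenvalues: -9, 0, 5.

-9, 0, 5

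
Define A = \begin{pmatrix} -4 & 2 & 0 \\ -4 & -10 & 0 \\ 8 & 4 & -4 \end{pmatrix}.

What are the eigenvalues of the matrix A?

Compute the characteristic polynomial p(λ) = det(λI - A).
Expanding the 3×3 determinant: p(λ) = λ^3 + 18λ^2 + 104λ + 192.
Rational-root test: λ = -6 gives p(-6) = 0.
Factor out (λ + 6): p(λ) = (λ + 6)·(λ^2 + 12λ + 32).
The quadratic factors as (λ + 8)·(λ + 4).
Eigenvalues: -8, -6, -4.

-8, -6, -4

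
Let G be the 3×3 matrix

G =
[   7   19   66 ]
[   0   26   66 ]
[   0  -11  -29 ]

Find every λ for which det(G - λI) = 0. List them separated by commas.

-7, 4, 7

Set up det(sI - G) = 0.
Cofactor expansion gives p(s) = s^3 - 4s^2 - 49s + 196.
Try s = -7: p(-7) = 0, so -7 is a root.
Dividing by (s + 7) leaves s^2 - 11s + 28.
The quadratic factors as (s - 4)·(s - 7).
Eigenvalues: -7, 4, 7.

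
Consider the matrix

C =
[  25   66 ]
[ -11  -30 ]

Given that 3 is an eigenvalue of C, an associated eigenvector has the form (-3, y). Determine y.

We need (C - 3I)v = 0.
C - 3I = [[22, 66], [-11, -33]].
Row 1: (22)·-3 + (66)·y = 0
Row 2: (-11)·-3 + (-33)·y = 0
Solving gives y = 1.
Check: C·(-3, 1) = (-9, 3) = 3·(-3, 1).

1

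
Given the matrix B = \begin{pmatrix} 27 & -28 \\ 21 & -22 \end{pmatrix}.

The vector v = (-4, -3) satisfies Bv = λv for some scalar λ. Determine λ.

6

Compute Bv: B·(-4, -3) = (-24, -18).
Since Bv = λv, compare component 1: -24 = λ·-4, so λ = 6.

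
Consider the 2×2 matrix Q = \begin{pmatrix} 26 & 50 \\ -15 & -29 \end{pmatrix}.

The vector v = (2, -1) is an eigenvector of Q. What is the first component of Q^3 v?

First find the eigenvalue: Qv = (2, -1) = 1·(2, -1), so λ = 1.
Then Q^3 v = λ^3·v = 1^3·(2, -1) = 1·(2, -1) = (2, -1).

2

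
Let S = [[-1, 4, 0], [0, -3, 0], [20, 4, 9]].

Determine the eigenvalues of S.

Compute the characteristic polynomial p(μ) = det(μI - S).
Cofactor expansion gives p(μ) = μ^3 - 5μ^2 - 33μ - 27.
Since p(-1) = 0, μ = -1 is a root.
Dividing by (μ + 1) leaves μ^2 - 6μ - 27.
The quadratic factors as (μ + 3)·(μ - 9).
Eigenvalues: -3, -1, 9.

-3, -1, 9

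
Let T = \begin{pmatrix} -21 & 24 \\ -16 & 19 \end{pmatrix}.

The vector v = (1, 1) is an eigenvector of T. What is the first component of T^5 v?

First find the eigenvalue: Tv = (3, 3) = 3·(1, 1), so λ = 3.
Then T^5 v = λ^5·v = 3^5·(1, 1) = 243·(1, 1) = (243, 243).

243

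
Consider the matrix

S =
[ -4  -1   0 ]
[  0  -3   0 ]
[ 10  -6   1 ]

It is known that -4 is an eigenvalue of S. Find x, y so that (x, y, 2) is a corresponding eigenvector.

We need (S + 4I)v = 0.
S + 4I = [[0, -1, 0], [0, 1, 0], [10, -6, 5]].
Row 1: (0)·x + (-1)·y + (0)·2 = 0
Row 2: (0)·x + (1)·y + (0)·2 = 0
Row 3: (10)·x + (-6)·y + (5)·2 = 0
Solving gives x = -1, y = 0.
Check: S·(-1, 0, 2) = (4, 0, -8) = -4·(-1, 0, 2).

-1, 0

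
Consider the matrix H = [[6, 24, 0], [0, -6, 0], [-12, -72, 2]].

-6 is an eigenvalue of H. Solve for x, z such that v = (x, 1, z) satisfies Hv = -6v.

We need (H + 6I)v = 0.
H + 6I = [[12, 24, 0], [0, 0, 0], [-12, -72, 8]].
Row 1: (12)·x + (24)·1 + (0)·z = 0
Row 2: (0)·x + (0)·1 + (0)·z = 0
Row 3: (-12)·x + (-72)·1 + (8)·z = 0
Solving gives x = -2, z = 6.
Check: H·(-2, 1, 6) = (12, -6, -36) = -6·(-2, 1, 6).

-2, 6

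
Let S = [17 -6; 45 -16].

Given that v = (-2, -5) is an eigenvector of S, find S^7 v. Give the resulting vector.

First find the eigenvalue: Sv = (-4, -10) = 2·(-2, -5), so λ = 2.
Then S^7 v = λ^7·v = 2^7·(-2, -5) = 128·(-2, -5) = (-256, -640).

(-256, -640)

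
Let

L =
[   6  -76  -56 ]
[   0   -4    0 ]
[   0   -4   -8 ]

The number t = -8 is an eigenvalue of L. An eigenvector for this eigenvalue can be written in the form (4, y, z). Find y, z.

0, 1

We need (L + 8I)v = 0.
L + 8I = [[14, -76, -56], [0, 4, 0], [0, -4, 0]].
Row 1: (14)·4 + (-76)·y + (-56)·z = 0
Row 2: (0)·4 + (4)·y + (0)·z = 0
Row 3: (0)·4 + (-4)·y + (0)·z = 0
Solving gives y = 0, z = 1.
Check: L·(4, 0, 1) = (-32, 0, -8) = -8·(4, 0, 1).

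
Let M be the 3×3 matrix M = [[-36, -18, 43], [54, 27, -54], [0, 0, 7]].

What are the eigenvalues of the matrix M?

-9, 0, 7

The characteristic polynomial is p(μ) = det(μI - M).
Expanding along the first row, p(μ) = μ^3 + 2μ^2 - 63μ.
Rational-root test: μ = 0 gives p(0) = 0.
Factor out μ: p(μ) = μ·(μ^2 + 2μ - 63).
The quadratic factors as (μ + 9)·(μ - 7).
Eigenvalues: -9, 0, 7.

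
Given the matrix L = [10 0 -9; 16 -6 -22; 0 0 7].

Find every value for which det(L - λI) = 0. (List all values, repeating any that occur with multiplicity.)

-6, 7, 10

Set up det(tI - L) = 0.
Cofactor expansion gives p(t) = t^3 - 11t^2 - 32t + 420.
Try t = 10: p(10) = 0, so 10 is a root.
Dividing by (t - 10) leaves t^2 - t - 42.
The quadratic factors as (t + 6)·(t - 7).
Eigenvalues: -6, 7, 10.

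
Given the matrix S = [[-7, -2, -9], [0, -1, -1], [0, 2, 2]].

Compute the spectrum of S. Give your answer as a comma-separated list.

-7, 0, 1

The characteristic polynomial is p(t) = det(tI - S).
Cofactor expansion gives p(t) = t^3 + 6t^2 - 7t.
Try t = 0: p(0) = 0, so 0 is a root.
Dividing by t leaves t^2 + 6t - 7.
The quadratic factors as (t + 7)·(t - 1).
Eigenvalues: -7, 0, 1.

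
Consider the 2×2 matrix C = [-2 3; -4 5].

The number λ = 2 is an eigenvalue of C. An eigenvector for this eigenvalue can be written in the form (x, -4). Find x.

We need (C - 2I)v = 0.
C - 2I = [[-4, 3], [-4, 3]].
Row 1: (-4)·x + (3)·-4 = 0
Row 2: (-4)·x + (3)·-4 = 0
Solving gives x = -3.
Check: C·(-3, -4) = (-6, -8) = 2·(-3, -4).

-3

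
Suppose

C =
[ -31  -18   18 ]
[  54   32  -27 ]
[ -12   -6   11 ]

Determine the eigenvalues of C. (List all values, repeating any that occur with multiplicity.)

The characteristic polynomial is p(t) = det(tI - C).
Expanding the 3×3 determinant: p(t) = t^3 - 12t^2 + 45t - 50.
Since p(2) = 0, t = 2 is a root.
Dividing by (t - 2) leaves t^2 - 10t + 25.
The quadratic factor is (t - 5)^2.
Eigenvalues: 2, 5, 5.

2, 5, 5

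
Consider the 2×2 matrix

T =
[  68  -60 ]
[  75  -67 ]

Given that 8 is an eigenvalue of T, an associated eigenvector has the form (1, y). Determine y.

We need (T - 8I)v = 0.
T - 8I = [[60, -60], [75, -75]].
Row 1: (60)·1 + (-60)·y = 0
Row 2: (75)·1 + (-75)·y = 0
Solving gives y = 1.
Check: T·(1, 1) = (8, 8) = 8·(1, 1).

1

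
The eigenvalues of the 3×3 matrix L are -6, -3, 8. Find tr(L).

trace(L) is the sum of the eigenvalues: (-6) + (-3) + (8) = -1.

-1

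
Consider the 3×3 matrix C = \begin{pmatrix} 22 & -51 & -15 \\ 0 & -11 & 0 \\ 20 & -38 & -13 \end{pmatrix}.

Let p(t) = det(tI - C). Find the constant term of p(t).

p(t) = t^3 + 2t^2 - 85t + 154.
The constant term is 154.

154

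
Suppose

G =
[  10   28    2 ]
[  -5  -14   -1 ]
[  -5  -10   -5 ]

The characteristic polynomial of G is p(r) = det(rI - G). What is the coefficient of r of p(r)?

20

p(r) = r^3 + 9r^2 + 20r.
The coefficient of r is 20.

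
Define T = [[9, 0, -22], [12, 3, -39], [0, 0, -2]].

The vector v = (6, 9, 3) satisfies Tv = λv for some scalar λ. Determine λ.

Compute Tv: T·(6, 9, 3) = (-12, -18, -6).
Since Tv = λv, compare component 1: -12 = λ·6, so λ = -2.

-2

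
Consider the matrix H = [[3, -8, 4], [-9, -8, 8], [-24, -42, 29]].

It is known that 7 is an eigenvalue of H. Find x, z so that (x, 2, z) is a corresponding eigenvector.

2, 6

We need (H - 7I)v = 0.
H - 7I = [[-4, -8, 4], [-9, -15, 8], [-24, -42, 22]].
Row 1: (-4)·x + (-8)·2 + (4)·z = 0
Row 2: (-9)·x + (-15)·2 + (8)·z = 0
Row 3: (-24)·x + (-42)·2 + (22)·z = 0
Solving gives x = 2, z = 6.
Check: H·(2, 2, 6) = (14, 14, 42) = 7·(2, 2, 6).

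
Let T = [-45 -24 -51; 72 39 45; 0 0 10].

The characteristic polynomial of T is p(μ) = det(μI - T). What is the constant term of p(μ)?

270

p(μ) = μ^3 - 4μ^2 - 87μ + 270.
The constant term is 270.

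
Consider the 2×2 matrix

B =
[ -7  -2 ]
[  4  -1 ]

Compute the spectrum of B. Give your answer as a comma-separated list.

det(B - sI) = (-7 - s)(-1 - s) - (-2)·(4) = s^2 + 8s + 15.
This factors as (s + 5)·(s + 3) = 0.
Eigenvalues: -5, -3.

-5, -3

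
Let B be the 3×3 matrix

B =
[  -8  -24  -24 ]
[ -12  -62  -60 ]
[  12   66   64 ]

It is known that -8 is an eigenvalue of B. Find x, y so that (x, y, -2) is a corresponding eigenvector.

1, 2

We need (B + 8I)v = 0.
B + 8I = [[0, -24, -24], [-12, -54, -60], [12, 66, 72]].
Row 1: (0)·x + (-24)·y + (-24)·-2 = 0
Row 2: (-12)·x + (-54)·y + (-60)·-2 = 0
Row 3: (12)·x + (66)·y + (72)·-2 = 0
Solving gives x = 1, y = 2.
Check: B·(1, 2, -2) = (-8, -16, 16) = -8·(1, 2, -2).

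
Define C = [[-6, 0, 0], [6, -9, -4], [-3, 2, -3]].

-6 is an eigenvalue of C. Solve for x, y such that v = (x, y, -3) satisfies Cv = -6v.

1, 6

We need (C + 6I)v = 0.
C + 6I = [[0, 0, 0], [6, -3, -4], [-3, 2, 3]].
Row 1: (0)·x + (0)·y + (0)·-3 = 0
Row 2: (6)·x + (-3)·y + (-4)·-3 = 0
Row 3: (-3)·x + (2)·y + (3)·-3 = 0
Solving gives x = 1, y = 6.
Check: C·(1, 6, -3) = (-6, -36, 18) = -6·(1, 6, -3).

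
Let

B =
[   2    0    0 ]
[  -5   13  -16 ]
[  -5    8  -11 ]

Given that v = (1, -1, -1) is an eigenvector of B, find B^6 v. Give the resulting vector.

First find the eigenvalue: Bv = (2, -2, -2) = 2·(1, -1, -1), so λ = 2.
Then B^6 v = λ^6·v = 2^6·(1, -1, -1) = 64·(1, -1, -1) = (64, -64, -64).

(64, -64, -64)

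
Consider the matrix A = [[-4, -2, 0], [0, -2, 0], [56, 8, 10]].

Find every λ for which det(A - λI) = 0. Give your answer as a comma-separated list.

-4, -2, 10

Compute the characteristic polynomial p(r) = det(rI - A).
Cofactor expansion gives p(r) = r^3 - 4r^2 - 52r - 80.
Since p(-2) = 0, r = -2 is a root.
Factor out (r + 2): p(r) = (r + 2)·(r^2 - 6r - 40).
The quadratic factors as (r + 4)·(r - 10).
Eigenvalues: -4, -2, 10.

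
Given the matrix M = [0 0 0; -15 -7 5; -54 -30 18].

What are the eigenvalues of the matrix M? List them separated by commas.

Compute the characteristic polynomial p(μ) = det(μI - M).
Cofactor expansion gives p(μ) = μ^3 - 11μ^2 + 24μ.
Try μ = 0: p(0) = 0, so 0 is a root.
Factor out μ: p(μ) = μ·(μ^2 - 11μ + 24).
The quadratic factors as (μ - 3)·(μ - 8).
Eigenvalues: 0, 3, 8.

0, 3, 8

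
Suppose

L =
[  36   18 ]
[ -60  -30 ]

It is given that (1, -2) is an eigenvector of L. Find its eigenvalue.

Compute Lv: L·(1, -2) = (0, 0).
Since Lv = λv, compare component 1: 0 = λ·1, so λ = 0.

0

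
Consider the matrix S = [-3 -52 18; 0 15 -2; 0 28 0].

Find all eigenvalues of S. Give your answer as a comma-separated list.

-3, 7, 8

Set up det(rI - S) = 0.
Expanding along the first row, p(r) = r^3 - 12r^2 + 11r + 168.
Try r = -3: p(-3) = 0, so -3 is a root.
Factor out (r + 3): p(r) = (r + 3)·(r^2 - 15r + 56).
The quadratic factors as (r - 7)·(r - 8).
Eigenvalues: -3, 7, 8.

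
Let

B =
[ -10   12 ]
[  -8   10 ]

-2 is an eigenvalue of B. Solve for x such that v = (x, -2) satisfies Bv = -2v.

-3

We need (B + 2I)v = 0.
B + 2I = [[-8, 12], [-8, 12]].
Row 1: (-8)·x + (12)·-2 = 0
Row 2: (-8)·x + (12)·-2 = 0
Solving gives x = -3.
Check: B·(-3, -2) = (6, 4) = -2·(-3, -2).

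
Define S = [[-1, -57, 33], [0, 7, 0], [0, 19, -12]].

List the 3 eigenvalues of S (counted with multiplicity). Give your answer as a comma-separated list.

-12, -1, 7

Set up det(lambda·I - S) = 0.
Expanding the 3×3 determinant: p(lambda) = lambda^3 + 6·lambda^2 - 79·lambda - 84.
Since p(-12) = 0, lambda = -12 is a root.
Factor out (lambda + 12): p(lambda) = (lambda + 12)·(lambda^2 - 6·lambda - 7).
The quadratic factors as (lambda + 1)·(lambda - 7).
Eigenvalues: -12, -1, 7.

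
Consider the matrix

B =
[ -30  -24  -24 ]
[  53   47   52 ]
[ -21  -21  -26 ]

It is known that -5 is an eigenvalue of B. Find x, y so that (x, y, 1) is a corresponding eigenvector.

0, -1

We need (B + 5I)v = 0.
B + 5I = [[-25, -24, -24], [53, 52, 52], [-21, -21, -21]].
Row 1: (-25)·x + (-24)·y + (-24)·1 = 0
Row 2: (53)·x + (52)·y + (52)·1 = 0
Row 3: (-21)·x + (-21)·y + (-21)·1 = 0
Solving gives x = 0, y = -1.
Check: B·(0, -1, 1) = (0, 5, -5) = -5·(0, -1, 1).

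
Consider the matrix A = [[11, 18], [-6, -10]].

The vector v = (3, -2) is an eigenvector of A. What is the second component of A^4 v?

First find the eigenvalue: Av = (-3, 2) = -1·(3, -2), so λ = -1.
Then A^4 v = λ^4·v = (-1)^4·(3, -2) = 1·(3, -2) = (3, -2).

-2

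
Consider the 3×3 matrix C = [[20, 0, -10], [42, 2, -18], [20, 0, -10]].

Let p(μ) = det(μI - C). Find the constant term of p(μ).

p(μ) = μ^3 - 12μ^2 + 20μ.
The constant term is 0.

0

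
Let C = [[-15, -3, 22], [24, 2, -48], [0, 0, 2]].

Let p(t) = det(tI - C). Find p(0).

-84

p(0) = det(0·I − C) = det(−C) = (−1)^3·det(C).
det(C) = 84, so p(0) = -84.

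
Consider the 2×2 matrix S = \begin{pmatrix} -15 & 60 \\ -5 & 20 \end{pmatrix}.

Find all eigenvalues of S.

0, 5

det(S - sI) = (-15 - s)(20 - s) - (60)·(-5) = s^2 - 5s.
This factors as s·(s - 5) = 0.
Eigenvalues: 0, 5.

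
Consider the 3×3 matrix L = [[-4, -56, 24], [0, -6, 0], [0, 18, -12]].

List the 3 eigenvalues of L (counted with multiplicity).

Compute the characteristic polynomial p(λ) = det(λI - L).
Expanding the 3×3 determinant: p(λ) = λ^3 + 22λ^2 + 144λ + 288.
Since p(-4) = 0, λ = -4 is a root.
Dividing by (λ + 4) leaves λ^2 + 18λ + 72.
The quadratic factors as (λ + 12)·(λ + 6).
Eigenvalues: -12, -6, -4.

-12, -6, -4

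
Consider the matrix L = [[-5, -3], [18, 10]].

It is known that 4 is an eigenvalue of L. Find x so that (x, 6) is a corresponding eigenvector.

-2

We need (L - 4I)v = 0.
L - 4I = [[-9, -3], [18, 6]].
Row 1: (-9)·x + (-3)·6 = 0
Row 2: (18)·x + (6)·6 = 0
Solving gives x = -2.
Check: L·(-2, 6) = (-8, 24) = 4·(-2, 6).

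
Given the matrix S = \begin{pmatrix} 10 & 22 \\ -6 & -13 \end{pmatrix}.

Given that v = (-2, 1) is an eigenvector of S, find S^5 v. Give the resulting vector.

First find the eigenvalue: Sv = (2, -1) = -1·(-2, 1), so λ = -1.
Then S^5 v = λ^5·v = (-1)^5·(-2, 1) = -1·(-2, 1) = (2, -1).

(2, -1)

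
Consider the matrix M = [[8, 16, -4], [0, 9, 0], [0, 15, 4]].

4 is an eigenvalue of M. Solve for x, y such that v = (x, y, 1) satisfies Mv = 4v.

1, 0

We need (M - 4I)v = 0.
M - 4I = [[4, 16, -4], [0, 5, 0], [0, 15, 0]].
Row 1: (4)·x + (16)·y + (-4)·1 = 0
Row 2: (0)·x + (5)·y + (0)·1 = 0
Row 3: (0)·x + (15)·y + (0)·1 = 0
Solving gives x = 1, y = 0.
Check: M·(1, 0, 1) = (4, 0, 4) = 4·(1, 0, 1).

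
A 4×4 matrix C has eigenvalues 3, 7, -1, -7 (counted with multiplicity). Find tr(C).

2

trace(C) is the sum of the eigenvalues: (3) + (7) + (-1) + (-7) = 2.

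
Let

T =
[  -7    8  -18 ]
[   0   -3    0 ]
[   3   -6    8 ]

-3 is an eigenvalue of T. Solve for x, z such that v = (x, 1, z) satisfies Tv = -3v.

2, 0

We need (T + 3I)v = 0.
T + 3I = [[-4, 8, -18], [0, 0, 0], [3, -6, 11]].
Row 1: (-4)·x + (8)·1 + (-18)·z = 0
Row 2: (0)·x + (0)·1 + (0)·z = 0
Row 3: (3)·x + (-6)·1 + (11)·z = 0
Solving gives x = 2, z = 0.
Check: T·(2, 1, 0) = (-6, -3, 0) = -3·(2, 1, 0).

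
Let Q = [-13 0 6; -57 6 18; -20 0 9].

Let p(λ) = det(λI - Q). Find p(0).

p(0) = det(0·I − Q) = det(−Q) = (−1)^3·det(Q).
det(Q) = 18, so p(0) = -18.

-18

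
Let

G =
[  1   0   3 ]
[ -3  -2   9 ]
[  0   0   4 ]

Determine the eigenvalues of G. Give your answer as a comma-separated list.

-2, 1, 4

The characteristic polynomial is p(lambda) = det(lambda·I - G).
Expanding the 3×3 determinant: p(lambda) = lambda^3 - 3·lambda^2 - 6·lambda + 8.
Rational-root test: lambda = 4 gives p(4) = 0.
Factor out (lambda - 4): p(lambda) = (lambda - 4)·(lambda^2 + lambda - 2).
The quadratic factors as (lambda + 2)·(lambda - 1).
Eigenvalues: -2, 1, 4.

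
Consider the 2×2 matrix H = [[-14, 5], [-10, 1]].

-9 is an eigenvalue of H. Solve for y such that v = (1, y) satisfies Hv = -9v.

We need (H + 9I)v = 0.
H + 9I = [[-5, 5], [-10, 10]].
Row 1: (-5)·1 + (5)·y = 0
Row 2: (-10)·1 + (10)·y = 0
Solving gives y = 1.
Check: H·(1, 1) = (-9, -9) = -9·(1, 1).

1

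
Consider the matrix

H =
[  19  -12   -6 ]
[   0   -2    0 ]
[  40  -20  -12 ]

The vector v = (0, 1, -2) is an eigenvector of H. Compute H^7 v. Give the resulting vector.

First find the eigenvalue: Hv = (0, -2, 4) = -2·(0, 1, -2), so λ = -2.
Then H^7 v = λ^7·v = (-2)^7·(0, 1, -2) = -128·(0, 1, -2) = (0, -128, 256).

(0, -128, 256)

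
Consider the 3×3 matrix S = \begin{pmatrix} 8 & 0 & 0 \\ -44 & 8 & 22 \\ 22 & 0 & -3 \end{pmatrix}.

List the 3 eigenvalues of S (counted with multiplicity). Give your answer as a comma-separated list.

Set up det(rI - S) = 0.
Expanding along the first row, p(r) = r^3 - 13r^2 + 16r + 192.
Rational-root test: r = 8 gives p(8) = 0.
Dividing by (r - 8) leaves r^2 - 5r - 24.
The quadratic factors as (r + 3)·(r - 8).
Eigenvalues: -3, 8, 8.

-3, 8, 8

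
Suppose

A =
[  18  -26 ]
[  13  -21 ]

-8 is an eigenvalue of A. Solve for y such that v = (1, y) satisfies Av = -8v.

1

We need (A + 8I)v = 0.
A + 8I = [[26, -26], [13, -13]].
Row 1: (26)·1 + (-26)·y = 0
Row 2: (13)·1 + (-13)·y = 0
Solving gives y = 1.
Check: A·(1, 1) = (-8, -8) = -8·(1, 1).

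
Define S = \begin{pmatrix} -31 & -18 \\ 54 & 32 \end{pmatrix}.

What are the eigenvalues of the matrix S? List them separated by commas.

det(S - tI) = (-31 - t)(32 - t) - (-18)·(54) = t^2 - t - 20.
This factors as (t + 4)·(t - 5) = 0.
Eigenvalues: -4, 5.

-4, 5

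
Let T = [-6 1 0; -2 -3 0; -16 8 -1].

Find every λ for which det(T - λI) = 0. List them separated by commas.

-5, -4, -1

The characteristic polynomial is p(μ) = det(μI - T).
Expanding the 3×3 determinant: p(μ) = μ^3 + 10μ^2 + 29μ + 20.
Try μ = -1: p(-1) = 0, so -1 is a root.
Dividing by (μ + 1) leaves μ^2 + 9μ + 20.
The quadratic factors as (μ + 5)·(μ + 4).
Eigenvalues: -5, -4, -1.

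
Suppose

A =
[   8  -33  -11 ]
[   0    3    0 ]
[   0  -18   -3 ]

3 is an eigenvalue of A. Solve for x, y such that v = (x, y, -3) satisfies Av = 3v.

We need (A - 3I)v = 0.
A - 3I = [[5, -33, -11], [0, 0, 0], [0, -18, -6]].
Row 1: (5)·x + (-33)·y + (-11)·-3 = 0
Row 2: (0)·x + (0)·y + (0)·-3 = 0
Row 3: (0)·x + (-18)·y + (-6)·-3 = 0
Solving gives x = 0, y = 1.
Check: A·(0, 1, -3) = (0, 3, -9) = 3·(0, 1, -3).

0, 1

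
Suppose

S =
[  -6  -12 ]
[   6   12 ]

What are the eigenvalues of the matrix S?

0, 6

det(S - μI) = (-6 - μ)(12 - μ) - (-12)·(6) = μ^2 - 6μ.
This factors as μ·(μ - 6) = 0.
Eigenvalues: 0, 6.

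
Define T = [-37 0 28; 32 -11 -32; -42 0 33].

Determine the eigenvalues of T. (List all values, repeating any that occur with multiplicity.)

-11, -9, 5

Compute the characteristic polynomial p(t) = det(tI - T).
Expanding along the first row, p(t) = t^3 + 15t^2 - t - 495.
Since p(5) = 0, t = 5 is a root.
Factor out (t - 5): p(t) = (t - 5)·(t^2 + 20t + 99).
The quadratic factors as (t + 11)·(t + 9).
Eigenvalues: -11, -9, 5.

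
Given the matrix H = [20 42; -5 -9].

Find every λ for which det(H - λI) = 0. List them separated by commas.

det(H - μI) = (20 - μ)(-9 - μ) - (42)·(-5) = μ^2 - 11μ + 30.
This factors as (μ - 5)·(μ - 6) = 0.
Eigenvalues: 5, 6.

5, 6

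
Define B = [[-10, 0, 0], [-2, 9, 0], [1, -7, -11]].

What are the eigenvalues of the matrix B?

B is lower triangular, so its eigenvalues are the diagonal entries.
Diagonal: -10, 9, -11.

-11, -10, 9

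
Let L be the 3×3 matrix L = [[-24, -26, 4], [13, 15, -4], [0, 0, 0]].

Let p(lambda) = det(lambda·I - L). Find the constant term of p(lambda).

p(lambda) = lambda^3 + 9·lambda^2 - 22·lambda.
The constant term is 0.

0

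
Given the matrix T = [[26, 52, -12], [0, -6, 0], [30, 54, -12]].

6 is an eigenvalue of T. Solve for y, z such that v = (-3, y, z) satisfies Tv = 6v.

We need (T - 6I)v = 0.
T - 6I = [[20, 52, -12], [0, -12, 0], [30, 54, -18]].
Row 1: (20)·-3 + (52)·y + (-12)·z = 0
Row 2: (0)·-3 + (-12)·y + (0)·z = 0
Row 3: (30)·-3 + (54)·y + (-18)·z = 0
Solving gives y = 0, z = -5.
Check: T·(-3, 0, -5) = (-18, 0, -30) = 6·(-3, 0, -5).

0, -5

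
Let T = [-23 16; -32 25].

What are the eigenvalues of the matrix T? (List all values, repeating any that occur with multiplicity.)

-7, 9

det(T - λI) = (-23 - λ)(25 - λ) - (16)·(-32) = λ^2 - 2λ - 63.
This factors as (λ + 7)·(λ - 9) = 0.
Eigenvalues: -7, 9.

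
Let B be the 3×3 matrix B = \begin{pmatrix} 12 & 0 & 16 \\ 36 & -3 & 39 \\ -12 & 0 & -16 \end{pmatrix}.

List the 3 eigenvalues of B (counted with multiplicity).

-4, -3, 0

Set up det(μI - B) = 0.
Expanding along the first row, p(μ) = μ^3 + 7μ^2 + 12μ.
Since p(0) = 0, μ = 0 is a root.
Factor out μ: p(μ) = μ·(μ^2 + 7μ + 12).
The quadratic factors as (μ + 4)·(μ + 3).
Eigenvalues: -4, -3, 0.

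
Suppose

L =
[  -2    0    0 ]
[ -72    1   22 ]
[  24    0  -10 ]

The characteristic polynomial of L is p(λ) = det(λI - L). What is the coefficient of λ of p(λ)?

8

p(λ) = λ^3 + 11λ^2 + 8λ - 20.
The coefficient of λ is 8.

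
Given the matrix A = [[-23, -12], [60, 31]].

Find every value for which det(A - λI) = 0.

det(A - μI) = (-23 - μ)(31 - μ) - (-12)·(60) = μ^2 - 8μ + 7.
This factors as (μ - 1)·(μ - 7) = 0.
Eigenvalues: 1, 7.

1, 7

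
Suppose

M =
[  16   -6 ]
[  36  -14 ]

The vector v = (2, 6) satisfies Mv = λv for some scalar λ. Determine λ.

-2

Compute Mv: M·(2, 6) = (-4, -12).
Since Mv = λv, compare component 1: -4 = λ·2, so λ = -2.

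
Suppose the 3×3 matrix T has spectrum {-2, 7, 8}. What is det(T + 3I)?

110

If T has eigenvalues -2, 7, 8, then T + 3I has eigenvalues 1, 10, 11.
det(T + 3I) = (1) · (10) · (11) = 110.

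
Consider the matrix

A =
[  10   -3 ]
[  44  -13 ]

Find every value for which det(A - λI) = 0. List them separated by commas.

det(A - sI) = (10 - s)(-13 - s) - (-3)·(44) = s^2 + 3s + 2.
This factors as (s + 2)·(s + 1) = 0.
Eigenvalues: -2, -1.

-2, -1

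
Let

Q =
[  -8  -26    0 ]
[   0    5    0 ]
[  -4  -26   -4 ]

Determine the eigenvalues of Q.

-8, -4, 5

The characteristic polynomial is p(λ) = det(λI - Q).
Cofactor expansion gives p(λ) = λ^3 + 7λ^2 - 28λ - 160.
Try λ = -8: p(-8) = 0, so -8 is a root.
Factor out (λ + 8): p(λ) = (λ + 8)·(λ^2 - λ - 20).
The quadratic factors as (λ + 4)·(λ - 5).
Eigenvalues: -8, -4, 5.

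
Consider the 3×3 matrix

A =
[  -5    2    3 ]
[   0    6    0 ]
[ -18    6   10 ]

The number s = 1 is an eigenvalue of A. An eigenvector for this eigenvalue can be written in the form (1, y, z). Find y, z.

We need (A - 1I)v = 0.
A - 1I = [[-6, 2, 3], [0, 5, 0], [-18, 6, 9]].
Row 1: (-6)·1 + (2)·y + (3)·z = 0
Row 2: (0)·1 + (5)·y + (0)·z = 0
Row 3: (-18)·1 + (6)·y + (9)·z = 0
Solving gives y = 0, z = 2.
Check: A·(1, 0, 2) = (1, 0, 2) = 1·(1, 0, 2).

0, 2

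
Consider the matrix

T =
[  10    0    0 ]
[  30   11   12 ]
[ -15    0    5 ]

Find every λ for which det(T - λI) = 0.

Set up det(rI - T) = 0.
Expanding the 3×3 determinant: p(r) = r^3 - 26r^2 + 215r - 550.
Try r = 5: p(5) = 0, so 5 is a root.
Dividing by (r - 5) leaves r^2 - 21r + 110.
The quadratic factors as (r - 10)·(r - 11).
Eigenvalues: 5, 10, 11.

5, 10, 11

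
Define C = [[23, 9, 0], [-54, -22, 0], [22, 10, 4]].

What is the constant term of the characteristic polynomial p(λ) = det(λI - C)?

80

p(0) = det(0·I − C) = det(−C) = (−1)^3·det(C).
det(C) = -80, so p(0) = 80.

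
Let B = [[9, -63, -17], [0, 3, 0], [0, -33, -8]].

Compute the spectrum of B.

-8, 3, 9

Compute the characteristic polynomial p(t) = det(tI - B).
Expanding along the first row, p(t) = t^3 - 4t^2 - 69t + 216.
Rational-root test: t = -8 gives p(-8) = 0.
Dividing by (t + 8) leaves t^2 - 12t + 27.
The quadratic factors as (t - 3)·(t - 9).
Eigenvalues: -8, 3, 9.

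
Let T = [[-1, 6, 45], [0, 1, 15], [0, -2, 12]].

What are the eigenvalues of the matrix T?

Set up det(sI - T) = 0.
Expanding along the first row, p(s) = s^3 - 12s^2 + 29s + 42.
Rational-root test: s = 6 gives p(6) = 0.
Dividing by (s - 6) leaves s^2 - 6s - 7.
The quadratic factors as (s + 1)·(s - 7).
Eigenvalues: -1, 6, 7.

-1, 6, 7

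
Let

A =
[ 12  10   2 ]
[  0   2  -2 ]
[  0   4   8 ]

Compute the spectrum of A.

4, 6, 12

The characteristic polynomial is p(t) = det(tI - A).
Cofactor expansion gives p(t) = t^3 - 22t^2 + 144t - 288.
Since p(4) = 0, t = 4 is a root.
Factor out (t - 4): p(t) = (t - 4)·(t^2 - 18t + 72).
The quadratic factors as (t - 6)·(t - 12).
Eigenvalues: 4, 6, 12.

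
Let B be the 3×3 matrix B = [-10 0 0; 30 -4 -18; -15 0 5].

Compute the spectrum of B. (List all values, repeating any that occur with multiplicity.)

Compute the characteristic polynomial p(s) = det(sI - B).
Cofactor expansion gives p(s) = s^3 + 9s^2 - 30s - 200.
Since p(-4) = 0, s = -4 is a root.
Factor out (s + 4): p(s) = (s + 4)·(s^2 + 5s - 50).
The quadratic factors as (s + 10)·(s - 5).
Eigenvalues: -10, -4, 5.

-10, -4, 5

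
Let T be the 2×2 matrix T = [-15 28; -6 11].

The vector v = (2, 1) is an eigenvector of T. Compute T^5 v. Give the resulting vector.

First find the eigenvalue: Tv = (-2, -1) = -1·(2, 1), so λ = -1.
Then T^5 v = λ^5·v = (-1)^5·(2, 1) = -1·(2, 1) = (-2, -1).

(-2, -1)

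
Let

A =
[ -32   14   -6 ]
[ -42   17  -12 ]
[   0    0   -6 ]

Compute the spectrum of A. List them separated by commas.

-11, -6, -4

Set up det(sI - A) = 0.
Expanding along the first row, p(s) = s^3 + 21s^2 + 134s + 264.
Rational-root test: s = -4 gives p(-4) = 0.
Dividing by (s + 4) leaves s^2 + 17s + 66.
The quadratic factors as (s + 11)·(s + 6).
Eigenvalues: -11, -6, -4.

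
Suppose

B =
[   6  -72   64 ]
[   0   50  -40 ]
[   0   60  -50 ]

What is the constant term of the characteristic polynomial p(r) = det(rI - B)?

p(0) = det(0·I − B) = det(−B) = (−1)^3·det(B).
det(B) = -600, so p(0) = 600.

600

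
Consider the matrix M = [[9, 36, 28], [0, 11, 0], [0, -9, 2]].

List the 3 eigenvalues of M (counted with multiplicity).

Set up det(μI - M) = 0.
Expanding along the first row, p(μ) = μ^3 - 22μ^2 + 139μ - 198.
Rational-root test: μ = 2 gives p(2) = 0.
Factor out (μ - 2): p(μ) = (μ - 2)·(μ^2 - 20μ + 99).
The quadratic factors as (μ - 9)·(μ - 11).
Eigenvalues: 2, 9, 11.

2, 9, 11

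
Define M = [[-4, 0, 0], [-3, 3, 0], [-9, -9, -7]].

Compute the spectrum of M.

M is lower triangular, so its eigenvalues are the diagonal entries.
Diagonal: -4, 3, -7.

-7, -4, 3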